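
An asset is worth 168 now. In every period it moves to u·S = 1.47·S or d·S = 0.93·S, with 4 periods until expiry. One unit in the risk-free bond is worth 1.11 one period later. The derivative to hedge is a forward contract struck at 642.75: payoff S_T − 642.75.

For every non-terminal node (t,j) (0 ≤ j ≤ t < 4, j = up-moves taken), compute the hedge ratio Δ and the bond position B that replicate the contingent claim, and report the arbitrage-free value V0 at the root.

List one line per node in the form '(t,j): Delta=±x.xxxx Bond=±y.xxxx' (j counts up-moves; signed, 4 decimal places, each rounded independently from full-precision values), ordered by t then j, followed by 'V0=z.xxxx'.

No-arbitrage ⇒ martingale measure with p* = (R−d)/(u−d) = 0.3333.
Terminal values V(4,·): V(4,0)=-517.0773, V(4,1)=-444.1060, V(4,2)=-328.7643, V(4,3)=-146.4500, V(4,4)=141.7241
Node (3,0) S=135.1320: V=(p*·-444.1060+(1−p*)·-517.0773)/1.11=-443.9221; Δ=(-444.1060−-517.0773)/(198.6440−125.6727)=1.0000; B=V−Δ·S=-579.0541
Node (3,1) S=213.5957: V=(p*·-328.7643+(1−p*)·-444.1060)/1.11=-365.4584; Δ=(-328.7643−-444.1060)/(313.9857−198.6440)=1.0000; B=V−Δ·S=-579.0541
Node (3,2) S=337.6190: V=(p*·-146.4500+(1−p*)·-328.7643)/1.11=-241.4350; Δ=(-146.4500−-328.7643)/(496.3000−313.9857)=1.0000; B=V−Δ·S=-579.0541
Node (3,3) S=533.6559: V=(p*·141.7241+(1−p*)·-146.4500)/1.11=-45.3982; Δ=(141.7241−-146.4500)/(784.4741−496.3000)=1.0000; B=V−Δ·S=-579.0541
Node (2,0) S=145.3032: V=(p*·-365.4584+(1−p*)·-443.9221)/1.11=-376.3671; Δ=(-365.4584−-443.9221)/(213.5957−135.1320)=1.0000; B=V−Δ·S=-521.6703
Node (2,1) S=229.6728: V=(p*·-241.4350+(1−p*)·-365.4584)/1.11=-291.9975; Δ=(-241.4350−-365.4584)/(337.6190−213.5957)=1.0000; B=V−Δ·S=-521.6703
Node (2,2) S=363.0312: V=(p*·-45.3982+(1−p*)·-241.4350)/1.11=-158.6391; Δ=(-45.3982−-241.4350)/(533.6559−337.6190)=1.0000; B=V−Δ·S=-521.6703
Node (1,0) S=156.2400: V=(p*·-291.9975+(1−p*)·-376.3671)/1.11=-313.7333; Δ=(-291.9975−-376.3671)/(229.6728−145.3032)=1.0000; B=V−Δ·S=-469.9733
Node (1,1) S=246.9600: V=(p*·-158.6391+(1−p*)·-291.9975)/1.11=-223.0133; Δ=(-158.6391−-291.9975)/(363.0312−229.6728)=1.0000; B=V−Δ·S=-469.9733
Node (0,0) S=168.0000: V=(p*·-223.0133+(1−p*)·-313.7333)/1.11=-255.3993; Δ=(-223.0133−-313.7333)/(246.9600−156.2400)=1.0000; B=V−Δ·S=-423.3993
Each (Δ,B) replicates both successor values, so the strategy is self-financing and V0 is arbitrage-free.

(0,0): Delta=1.0000 Bond=-423.3993
(1,0): Delta=1.0000 Bond=-469.9733
(1,1): Delta=1.0000 Bond=-469.9733
(2,0): Delta=1.0000 Bond=-521.6703
(2,1): Delta=1.0000 Bond=-521.6703
(2,2): Delta=1.0000 Bond=-521.6703
(3,0): Delta=1.0000 Bond=-579.0541
(3,1): Delta=1.0000 Bond=-579.0541
(3,2): Delta=1.0000 Bond=-579.0541
(3,3): Delta=1.0000 Bond=-579.0541
V0=-255.3993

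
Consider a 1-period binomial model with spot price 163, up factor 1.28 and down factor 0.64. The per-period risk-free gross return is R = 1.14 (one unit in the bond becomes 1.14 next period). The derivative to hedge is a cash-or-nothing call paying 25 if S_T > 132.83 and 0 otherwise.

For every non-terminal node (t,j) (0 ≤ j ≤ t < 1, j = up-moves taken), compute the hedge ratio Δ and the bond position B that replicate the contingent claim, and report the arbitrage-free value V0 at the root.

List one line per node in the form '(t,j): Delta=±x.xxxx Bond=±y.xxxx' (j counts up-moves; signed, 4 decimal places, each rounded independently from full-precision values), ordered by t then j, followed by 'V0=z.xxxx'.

No-arbitrage ⇒ martingale measure with p* = (R−d)/(u−d) = 0.7812.
Terminal values V(1,·): V(1,0)=0.0000, V(1,1)=25.0000
  t=0,j=0: stock 163.0000 → up 208.6400 (V=25.0000), down 104.3200 (V=0.0000). Price 17.1327; hedge Δ=0.2396, bond B=-21.9298.
The time-0 hedge costs 17.1327, which is the no-arbitrage price.

(0,0): Delta=0.2396 Bond=-21.9298
V0=17.1327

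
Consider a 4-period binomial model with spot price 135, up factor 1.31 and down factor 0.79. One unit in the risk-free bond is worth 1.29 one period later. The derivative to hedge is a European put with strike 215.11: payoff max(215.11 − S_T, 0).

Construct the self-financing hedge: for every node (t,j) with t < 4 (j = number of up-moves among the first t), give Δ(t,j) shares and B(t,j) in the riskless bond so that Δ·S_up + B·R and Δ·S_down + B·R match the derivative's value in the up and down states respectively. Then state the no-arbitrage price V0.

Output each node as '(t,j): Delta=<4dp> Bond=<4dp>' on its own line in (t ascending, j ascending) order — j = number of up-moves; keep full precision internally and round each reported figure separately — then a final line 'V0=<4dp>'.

Risk-neutral probability p* = (R−d)/(u−d) = (1.29−0.79)/(1.31−0.79) = 0.9615.
At expiry t=4: V(4,0)=162.5274, V(4,1)=127.9161, V(4,2)=70.5226, V(4,3)=0.0000, V(4,4)=0.0000
(3,0): S=66.5603. Δ = (V_up−V_dn)/(S_up−S_dn) = (127.9161−162.5274)/(87.1939−52.5826) = -1.0000. V = [p*·127.9161 + (1−p*)·162.5274]/1.29 = 100.1917. B = V − Δ·S = 166.7519.
(3,1): S=110.3721. Δ = (V_up−V_dn)/(S_up−S_dn) = (70.5226−127.9161)/(144.5874−87.1939) = -1.0000. V = [p*·70.5226 + (1−p*)·127.9161]/1.29 = 56.3799. B = V − Δ·S = 166.7519.
(3,2): S=183.0221. Δ = (V_up−V_dn)/(S_up−S_dn) = (0.0000−70.5226)/(239.7589−144.5874) = -0.7410. V = [p*·0.0000 + (1−p*)·70.5226]/1.29 = 2.1026. B = V − Δ·S = 137.7230.
(3,3): S=303.4923. Δ = (V_up−V_dn)/(S_up−S_dn) = (0.0000−0.0000)/(397.5749−239.7589) = 0.0000. V = [p*·0.0000 + (1−p*)·0.0000]/1.29 = 0.0000. B = V − Δ·S = 0.0000.
(2,0): S=84.2535. Δ = (V_up−V_dn)/(S_up−S_dn) = (56.3799−100.1917)/(110.3721−66.5603) = -1.0000. V = [p*·56.3799 + (1−p*)·100.1917]/1.29 = 45.0116. B = V − Δ·S = 129.2651.
(2,1): S=139.7115. Δ = (V_up−V_dn)/(S_up−S_dn) = (2.1026−56.3799)/(183.0221−110.3721) = -0.7471. V = [p*·2.1026 + (1−p*)·56.3799]/1.29 = 3.2482. B = V − Δ·S = 107.6275.
(2,2): S=231.6735. Δ = (V_up−V_dn)/(S_up−S_dn) = (0.0000−2.1026)/(303.4923−183.0221) = -0.0175. V = [p*·0.0000 + (1−p*)·2.1026]/1.29 = 0.0627. B = V − Δ·S = 4.1062.
(1,0): S=106.6500. Δ = (V_up−V_dn)/(S_up−S_dn) = (3.2482−45.0116)/(139.7115−84.2535) = -0.7531. V = [p*·3.2482 + (1−p*)·45.0116]/1.29 = 3.7632. B = V − Δ·S = 84.0773.
(1,1): S=176.8500. Δ = (V_up−V_dn)/(S_up−S_dn) = (0.0627−3.2482)/(231.6735−139.7115) = -0.0346. V = [p*·0.0627 + (1−p*)·3.2482]/1.29 = 0.1436. B = V − Δ·S = 6.2696.
(0,0): S=135.0000. Δ = (V_up−V_dn)/(S_up−S_dn) = (0.1436−3.7632)/(176.8500−106.6500) = -0.0516. V = [p*·0.1436 + (1−p*)·3.7632]/1.29 = 0.2192. B = V − Δ·S = 7.1800.
Root portfolio cost Δ·135+B reproduces V0=0.2192.

(0,0): Delta=-0.0516 Bond=7.1800
(1,0): Delta=-0.7531 Bond=84.0773
(1,1): Delta=-0.0346 Bond=6.2696
(2,0): Delta=-1.0000 Bond=129.2651
(2,1): Delta=-0.7471 Bond=107.6275
(2,2): Delta=-0.0175 Bond=4.1062
(3,0): Delta=-1.0000 Bond=166.7519
(3,1): Delta=-1.0000 Bond=166.7519
(3,2): Delta=-0.7410 Bond=137.7230
(3,3): Delta=0.0000 Bond=0.0000
V0=0.2192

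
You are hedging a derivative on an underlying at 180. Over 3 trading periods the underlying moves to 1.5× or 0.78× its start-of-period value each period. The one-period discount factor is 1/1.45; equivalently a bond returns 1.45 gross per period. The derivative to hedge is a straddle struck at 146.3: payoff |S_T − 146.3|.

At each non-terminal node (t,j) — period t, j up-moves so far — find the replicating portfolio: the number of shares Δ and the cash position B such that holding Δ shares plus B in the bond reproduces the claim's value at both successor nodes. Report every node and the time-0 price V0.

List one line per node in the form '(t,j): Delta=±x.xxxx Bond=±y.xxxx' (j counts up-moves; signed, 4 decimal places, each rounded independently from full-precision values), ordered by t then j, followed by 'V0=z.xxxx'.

(0,0): Delta=0.9978 Bond=-47.5876
(1,0): Delta=0.9423 Bond=-61.2053
(1,1): Delta=1.0000 Bond=-69.5838
(2,0): Delta=-0.5442 Bond=74.0478
(2,1): Delta=1.0000 Bond=-100.8966
(2,2): Delta=1.0000 Bond=-100.8966
V0=132.0245

Under the risk-neutral measure, an up-move has probability p* = (R−d)/(u−d) = 0.9306 and values discount at R = 1.45.
Payoff layer (t=3): V(3,0)=60.8806, V(3,1)=17.9680, V(3,2)=169.6000, V(3,3)=461.2000
  t=2,j=0: stock 109.5120 → up 164.2680 (V=17.9680), down 85.4194 (V=60.8806). Price 14.4469; hedge Δ=-0.5442, bond B=74.0478.
  t=2,j=1: stock 210.6000 → up 315.9000 (V=169.6000), down 164.2680 (V=17.9680). Price 109.7034; hedge Δ=1.0000, bond B=-100.8966.
  t=2,j=2: stock 405.0000 → up 607.5000 (V=461.2000), down 315.9000 (V=169.6000). Price 304.1034; hedge Δ=1.0000, bond B=-100.8966.
  t=1,j=0: stock 140.4000 → up 210.6000 (V=109.7034), down 109.5120 (V=14.4469). Price 71.0955; hedge Δ=0.9423, bond B=-61.2053.
  t=1,j=1: stock 270.0000 → up 405.0000 (V=304.1034), down 210.6000 (V=109.7034). Price 200.4162; hedge Δ=1.0000, bond B=-69.5838.
  t=0,j=0: stock 180.0000 → up 270.0000 (V=200.4162), down 140.4000 (V=71.0955). Price 132.0245; hedge Δ=0.9978, bond B=-47.5876.
Root portfolio cost Δ·180+B reproduces V0=132.0245.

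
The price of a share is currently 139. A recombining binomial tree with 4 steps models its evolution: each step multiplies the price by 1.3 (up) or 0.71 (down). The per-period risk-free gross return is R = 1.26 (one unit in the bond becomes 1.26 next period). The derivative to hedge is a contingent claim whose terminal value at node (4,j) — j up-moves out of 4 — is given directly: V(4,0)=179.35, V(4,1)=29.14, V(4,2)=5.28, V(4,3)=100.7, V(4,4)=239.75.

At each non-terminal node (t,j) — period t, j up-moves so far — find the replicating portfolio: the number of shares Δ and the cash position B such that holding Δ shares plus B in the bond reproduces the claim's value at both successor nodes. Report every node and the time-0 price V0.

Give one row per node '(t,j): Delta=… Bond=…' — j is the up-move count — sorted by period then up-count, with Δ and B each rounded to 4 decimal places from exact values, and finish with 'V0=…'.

(0,0): Delta=0.7873 Bond=-28.7579
(1,0): Delta=0.8569 Bond=-43.1065
(1,1): Delta=0.7845 Bond=-35.7352
(2,0): Delta=-0.6225 Bond=49.3481
(2,1): Delta=0.9157 Bond=-61.8533
(2,2): Delta=0.7793 Bond=-43.8025
(3,0): Delta=-5.1175 Bond=285.8025
(3,1): Delta=-0.4440 Bond=45.9150
(3,2): Delta=0.9697 Bond=-86.9424
(3,3): Delta=0.7717 Bond=-52.8820
V0=80.6744

The replicating-portfolio and risk-neutral prices coincide; use p* = (1.26−0.71)/(1.3−0.71) = 0.9322 for the latter.
Terminal values V(4,·): V(4,0)=179.3500, V(4,1)=29.1400, V(4,2)=5.2800, V(4,3)=100.7000, V(4,4)=239.7500
Node (3,0) S=49.7496: V=(p*·29.1400+(1−p*)·179.3500)/1.26=31.2093; Δ=(29.1400−179.3500)/(64.6745−35.3222)=-5.1175; B=V−Δ·S=285.8025
Node (3,1) S=91.0909: V=(p*·5.2800+(1−p*)·29.1400)/1.26=5.4743; Δ=(5.2800−29.1400)/(118.4181−64.6745)=-0.4440; B=V−Δ·S=45.9150
Node (3,2) S=166.7861: V=(p*·100.7000+(1−p*)·5.2800)/1.26=74.7864; Δ=(100.7000−5.2800)/(216.8219−118.4181)=0.9697; B=V−Δ·S=-86.9424
Node (3,3) S=305.3830: V=(p*·239.7500+(1−p*)·100.7000)/1.26=182.7959; Δ=(239.7500−100.7000)/(396.9979−216.8219)=0.7717; B=V−Δ·S=-52.8820
Node (2,0) S=70.0699: V=(p*·5.4743+(1−p*)·31.2093)/1.26=5.7294; Δ=(5.4743−31.2093)/(91.0909−49.7496)=-0.6225; B=V−Δ·S=49.3481
Node (2,1) S=128.2970: V=(p*·74.7864+(1−p*)·5.4743)/1.26=55.6248; Δ=(74.7864−5.4743)/(166.7861−91.0909)=0.9157; B=V−Δ·S=-61.8533
Node (2,2) S=234.9100: V=(p*·182.7959+(1−p*)·74.7864)/1.26=139.2645; Δ=(182.7959−74.7864)/(305.3830−166.7861)=0.7793; B=V−Δ·S=-43.8025
Node (1,0) S=98.6900: V=(p*·55.6248+(1−p*)·5.7294)/1.26=41.4620; Δ=(55.6248−5.7294)/(128.2970−70.0699)=0.8569; B=V−Δ·S=-43.1065
Node (1,1) S=180.7000: V=(p*·139.2645+(1−p*)·55.6248)/1.26=106.0270; Δ=(139.2645−55.6248)/(234.9100−128.2970)=0.7845; B=V−Δ·S=-35.7352
Node (0,0) S=139.0000: V=(p*·106.0270+(1−p*)·41.4620)/1.26=80.6744; Δ=(106.0270−41.4620)/(180.7000−98.6900)=0.7873; B=V−Δ·S=-28.7579
Self-financing check: at every node Δ·S+B equals the discounted successor values.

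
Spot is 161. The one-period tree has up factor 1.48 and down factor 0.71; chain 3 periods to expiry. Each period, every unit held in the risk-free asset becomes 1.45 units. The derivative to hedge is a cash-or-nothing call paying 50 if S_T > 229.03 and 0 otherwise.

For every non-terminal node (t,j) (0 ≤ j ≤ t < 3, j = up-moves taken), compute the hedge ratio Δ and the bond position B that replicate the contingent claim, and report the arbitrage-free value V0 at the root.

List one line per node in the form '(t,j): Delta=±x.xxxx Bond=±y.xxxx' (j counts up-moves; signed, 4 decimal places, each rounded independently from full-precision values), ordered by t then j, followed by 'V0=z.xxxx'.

(0,0): Delta=0.0144 Bond=14.0153
(1,0): Delta=0.3765 Bond=-21.0738
(1,1): Delta=0.0073 Bond=22.0003
(2,0): Delta=0.0000 Bond=0.0000
(2,1): Delta=0.3838 Bond=-31.7958
(2,2): Delta=0.0000 Bond=34.4828
V0=16.3281

Risk-neutral probability p* = (R−d)/(u−d) = (1.45−0.71)/(1.48−0.71) = 0.9610.
Terminal values V(3,·): V(3,0)=0.0000, V(3,1)=0.0000, V(3,2)=50.0000, V(3,3)=50.0000
  t=2,j=0: stock 81.1601 → up 120.1169 (V=0.0000), down 57.6237 (V=0.0000). Price 0.0000; hedge Δ=0.0000, bond B=0.0000.
  t=2,j=1: stock 169.1788 → up 250.3846 (V=50.0000), down 120.1169 (V=0.0000). Price 33.1393; hedge Δ=0.3838, bond B=-31.7958.
  t=2,j=2: stock 352.6544 → up 521.9285 (V=50.0000), down 250.3846 (V=50.0000). Price 34.4828; hedge Δ=0.0000, bond B=34.4828.
  t=1,j=0: stock 114.3100 → up 169.1788 (V=33.1393), down 81.1601 (V=0.0000). Price 21.9642; hedge Δ=0.3765, bond B=-21.0738.
  t=1,j=1: stock 238.2800 → up 352.6544 (V=34.4828), down 169.1788 (V=33.1393). Price 23.7451; hedge Δ=0.0073, bond B=22.0003.
  t=0,j=0: stock 161.0000 → up 238.2800 (V=23.7451), down 114.3100 (V=21.9642). Price 16.3281; hedge Δ=0.0144, bond B=14.0153.
Self-financing check: at every node Δ·S+B equals the discounted successor values.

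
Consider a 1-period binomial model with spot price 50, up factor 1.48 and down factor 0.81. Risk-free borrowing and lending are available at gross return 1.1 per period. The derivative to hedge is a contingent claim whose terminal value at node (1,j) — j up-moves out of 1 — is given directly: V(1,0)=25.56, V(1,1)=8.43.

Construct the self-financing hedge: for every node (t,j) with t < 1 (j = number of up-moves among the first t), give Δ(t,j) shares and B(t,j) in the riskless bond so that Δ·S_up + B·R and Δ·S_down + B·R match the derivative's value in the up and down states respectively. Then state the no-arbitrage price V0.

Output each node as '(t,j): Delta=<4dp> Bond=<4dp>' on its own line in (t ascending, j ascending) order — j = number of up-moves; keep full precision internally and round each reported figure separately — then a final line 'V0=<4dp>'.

(0,0): Delta=-0.5113 Bond=42.0631
V0=16.4959

The replicating-portfolio and risk-neutral prices coincide; use p* = (1.1−0.81)/(1.48−0.81) = 0.4328 for the latter.
Terminal payoffs: V(1,0)=25.5600, V(1,1)=8.4300
Node (0,0) S=50.0000: V=(p*·8.4300+(1−p*)·25.5600)/1.1=16.4959; Δ=(8.4300−25.5600)/(74.0000−40.5000)=-0.5113; B=V−Δ·S=42.0631
Each (Δ,B) replicates both successor values, so the strategy is self-financing and V0 is arbitrage-free.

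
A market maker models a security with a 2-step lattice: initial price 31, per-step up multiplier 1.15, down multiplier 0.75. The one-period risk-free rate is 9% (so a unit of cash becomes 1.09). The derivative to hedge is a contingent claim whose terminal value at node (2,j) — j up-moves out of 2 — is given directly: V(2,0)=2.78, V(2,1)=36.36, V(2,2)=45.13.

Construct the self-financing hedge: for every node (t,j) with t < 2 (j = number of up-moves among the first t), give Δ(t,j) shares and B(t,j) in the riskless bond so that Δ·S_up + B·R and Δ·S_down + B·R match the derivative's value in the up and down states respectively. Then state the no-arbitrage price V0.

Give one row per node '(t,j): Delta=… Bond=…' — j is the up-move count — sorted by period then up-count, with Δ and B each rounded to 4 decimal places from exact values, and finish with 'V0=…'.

(0,0): Delta=0.9242 Bond=6.6505
(1,0): Delta=3.6108 Bond=-55.2133
(1,1): Delta=0.6150 Bond=18.2718
V0=35.3007

Under the risk-neutral measure, an up-move has probability p* = (R−d)/(u−d) = 0.8500 and values discount at R = 1.09.
At expiry t=2: V(2,0)=2.7800, V(2,1)=36.3600, V(2,2)=45.1300
(1,0): S=23.2500. Δ = (V_up−V_dn)/(S_up−S_dn) = (36.3600−2.7800)/(26.7375−17.4375) = 3.6108. V = [p*·36.3600 + (1−p*)·2.7800]/1.09 = 28.7367. B = V − Δ·S = -55.2133.
(1,1): S=35.6500. Δ = (V_up−V_dn)/(S_up−S_dn) = (45.1300−36.3600)/(40.9975−26.7375) = 0.6150. V = [p*·45.1300 + (1−p*)·36.3600]/1.09 = 40.1968. B = V − Δ·S = 18.2718.
(0,0): S=31.0000. Δ = (V_up−V_dn)/(S_up−S_dn) = (40.1968−28.7367)/(35.6500−23.2500) = 0.9242. V = [p*·40.1968 + (1−p*)·28.7367]/1.09 = 35.3007. B = V − Δ·S = 6.6505.
Each (Δ,B) replicates both successor values, so the strategy is self-financing and V0 is arbitrage-free.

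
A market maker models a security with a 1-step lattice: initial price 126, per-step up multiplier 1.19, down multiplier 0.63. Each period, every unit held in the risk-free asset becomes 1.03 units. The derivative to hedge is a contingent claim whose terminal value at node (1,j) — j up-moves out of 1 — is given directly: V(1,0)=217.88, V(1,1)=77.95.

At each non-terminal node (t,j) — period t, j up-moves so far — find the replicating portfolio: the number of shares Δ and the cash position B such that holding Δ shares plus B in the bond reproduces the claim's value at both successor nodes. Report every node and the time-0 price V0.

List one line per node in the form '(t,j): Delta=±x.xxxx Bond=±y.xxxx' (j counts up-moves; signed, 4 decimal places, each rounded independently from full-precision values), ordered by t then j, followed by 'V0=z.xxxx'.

(0,0): Delta=-1.9831 Bond=364.3701
V0=114.4951

Under the risk-neutral measure, an up-move has probability p* = (R−d)/(u−d) = 0.7143 and values discount at R = 1.03.
At expiry t=1: V(1,0)=217.8800, V(1,1)=77.9500
(0,0): S=126.0000. Δ = (V_up−V_dn)/(S_up−S_dn) = (77.9500−217.8800)/(149.9400−79.3800) = -1.9831. V = [p*·77.9500 + (1−p*)·217.8800]/1.03 = 114.4951. B = V − Δ·S = 364.3701.
The time-0 hedge costs 114.4951, which is the no-arbitrage price.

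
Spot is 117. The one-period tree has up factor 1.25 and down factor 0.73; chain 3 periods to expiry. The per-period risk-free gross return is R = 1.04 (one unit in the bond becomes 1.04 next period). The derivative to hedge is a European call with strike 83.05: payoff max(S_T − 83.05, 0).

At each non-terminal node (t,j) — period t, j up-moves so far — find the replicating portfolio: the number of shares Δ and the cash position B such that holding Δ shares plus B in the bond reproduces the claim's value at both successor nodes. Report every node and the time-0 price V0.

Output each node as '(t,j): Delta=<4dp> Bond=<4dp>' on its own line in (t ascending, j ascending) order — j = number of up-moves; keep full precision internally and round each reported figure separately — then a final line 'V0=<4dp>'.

(0,0): Delta=0.8822 Bond=-56.5283
(1,0): Delta=0.6505 Bond=-39.0004
(1,1): Delta=0.9739 Bond=-72.1949
(2,0): Delta=0.0000 Bond=0.0000
(2,1): Delta=0.9079 Bond=-68.0368
(2,2): Delta=1.0000 Bond=-79.8558
V0=46.6926

The replicating-portfolio and risk-neutral prices coincide; use p* = (1.04−0.73)/(1.25−0.73) = 0.5962 for the latter.
At expiry t=3: V(3,0)=0.0000, V(3,1)=0.0000, V(3,2)=50.4031, V(3,3)=145.4656
  t=2,j=0: stock 62.3493 → up 77.9366 (V=0.0000), down 45.5150 (V=0.0000). Price 0.0000; hedge Δ=0.0000, bond B=0.0000.
  t=2,j=1: stock 106.7625 → up 133.4531 (V=50.4031), down 77.9366 (V=0.0000). Price 28.8923; hedge Δ=0.9079, bond B=-68.0368.
  t=2,j=2: stock 182.8125 → up 228.5156 (V=145.4656), down 133.4531 (V=50.4031). Price 102.9567; hedge Δ=1.0000, bond B=-79.8558.
  t=1,j=0: stock 85.4100 → up 106.7625 (V=28.8923), down 62.3493 (V=0.0000). Price 16.5618; hedge Δ=0.6505, bond B=-39.0004.
  t=1,j=1: stock 146.2500 → up 182.8125 (V=102.9567), down 106.7625 (V=28.8923). Price 70.2366; hedge Δ=0.9739, bond B=-72.1949.
  t=0,j=0: stock 117.0000 → up 146.2500 (V=70.2366), down 85.4100 (V=16.5618). Price 46.6926; hedge Δ=0.8822, bond B=-56.5283.
Self-financing check: at every node Δ·S+B equals the discounted successor values.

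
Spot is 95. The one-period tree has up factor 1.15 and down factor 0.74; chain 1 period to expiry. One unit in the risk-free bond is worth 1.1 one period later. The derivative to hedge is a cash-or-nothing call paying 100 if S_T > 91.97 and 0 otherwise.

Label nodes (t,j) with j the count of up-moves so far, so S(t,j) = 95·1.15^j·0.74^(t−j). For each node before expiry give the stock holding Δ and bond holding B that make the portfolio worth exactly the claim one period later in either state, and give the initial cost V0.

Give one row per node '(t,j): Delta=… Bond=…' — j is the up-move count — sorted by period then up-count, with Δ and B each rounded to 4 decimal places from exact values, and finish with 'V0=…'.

(0,0): Delta=2.5674 Bond=-164.0798
V0=79.8226

No-arbitrage ⇒ martingale measure with p* = (R−d)/(u−d) = 0.8780.
Terminal values V(1,·): V(1,0)=0.0000, V(1,1)=100.0000
(0,0): S=95.0000. Δ = (V_up−V_dn)/(S_up−S_dn) = (100.0000−0.0000)/(109.2500−70.3000) = 2.5674. V = [p*·100.0000 + (1−p*)·0.0000]/1.1 = 79.8226. B = V − Δ·S = -164.0798.
The time-0 hedge costs 79.8226, which is the no-arbitrage price.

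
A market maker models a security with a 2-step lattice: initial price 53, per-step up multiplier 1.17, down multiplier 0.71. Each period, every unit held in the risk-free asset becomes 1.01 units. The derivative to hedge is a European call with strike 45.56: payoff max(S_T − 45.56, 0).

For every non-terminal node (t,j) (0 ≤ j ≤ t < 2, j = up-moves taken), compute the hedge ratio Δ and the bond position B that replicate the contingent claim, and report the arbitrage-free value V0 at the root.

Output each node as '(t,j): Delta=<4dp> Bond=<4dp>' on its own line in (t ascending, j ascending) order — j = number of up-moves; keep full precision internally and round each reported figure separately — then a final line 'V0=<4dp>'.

(0,0): Delta=0.7149 Bond=-26.6349
(1,0): Delta=0.0000 Bond=0.0000
(1,1): Delta=0.9463 Bond=-41.2486
V0=11.2542

Risk-neutral probability p* = (R−d)/(u−d) = (1.01−0.71)/(1.17−0.71) = 0.6522.
Terminal payoffs: V(2,0)=0.0000, V(2,1)=0.0000, V(2,2)=26.9917
  t=1,j=0: stock 37.6300 → up 44.0271 (V=0.0000), down 26.7173 (V=0.0000). Price 0.0000; hedge Δ=0.0000, bond B=0.0000.
  t=1,j=1: stock 62.0100 → up 72.5517 (V=26.9917), down 44.0271 (V=0.0000). Price 17.4290; hedge Δ=0.9463, bond B=-41.2486.
  t=0,j=0: stock 53.0000 → up 62.0100 (V=17.4290), down 37.6300 (V=0.0000). Price 11.2542; hedge Δ=0.7149, bond B=-26.6349.
Root portfolio cost Δ·53+B reproduces V0=11.2542.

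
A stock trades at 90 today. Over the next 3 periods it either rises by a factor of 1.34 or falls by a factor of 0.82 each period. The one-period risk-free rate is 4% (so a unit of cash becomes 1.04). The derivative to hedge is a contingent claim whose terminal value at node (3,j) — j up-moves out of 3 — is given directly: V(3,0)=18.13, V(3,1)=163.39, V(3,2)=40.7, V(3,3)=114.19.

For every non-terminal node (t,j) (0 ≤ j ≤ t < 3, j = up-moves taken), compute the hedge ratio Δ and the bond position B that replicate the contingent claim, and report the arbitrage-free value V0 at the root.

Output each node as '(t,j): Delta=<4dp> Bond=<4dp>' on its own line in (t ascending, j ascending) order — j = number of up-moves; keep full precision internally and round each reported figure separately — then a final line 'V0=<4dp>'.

Risk-neutral probability p* = (R−d)/(u−d) = (1.04−0.82)/(1.34−0.82) = 0.4231.
Payoff layer (t=3): V(3,0)=18.1300, V(3,1)=163.3900, V(3,2)=40.7000, V(3,3)=114.1900
(2,0): S=60.5160. Δ = (V_up−V_dn)/(S_up−S_dn) = (163.3900−18.1300)/(81.0914−49.6231) = 4.6161. V = [p*·163.3900 + (1−p*)·18.1300]/1.04 = 76.5251. B = V − Δ·S = -202.8210.
(2,1): S=98.8920. Δ = (V_up−V_dn)/(S_up−S_dn) = (40.7000−163.3900)/(132.5153−81.0914) = -2.3859. V = [p*·40.7000 + (1−p*)·163.3900]/1.04 = 107.1949. B = V − Δ·S = 343.1372.
(2,2): S=161.6040. Δ = (V_up−V_dn)/(S_up−S_dn) = (114.1900−40.7000)/(216.5494−132.5153) = 0.8745. V = [p*·114.1900 + (1−p*)·40.7000]/1.04 = 69.0307. B = V − Δ·S = -72.2962.
(1,0): S=73.8000. Δ = (V_up−V_dn)/(S_up−S_dn) = (107.1949−76.5251)/(98.8920−60.5160) = 0.7992. V = [p*·107.1949 + (1−p*)·76.5251]/1.04 = 86.0585. B = V − Δ·S = 27.0782.
(1,1): S=120.6000. Δ = (V_up−V_dn)/(S_up−S_dn) = (69.0307−107.1949)/(161.6040−98.8920) = -0.6086. V = [p*·69.0307 + (1−p*)·107.1949]/1.04 = 87.5466. B = V − Δ·S = 160.9393.
(0,0): S=90.0000. Δ = (V_up−V_dn)/(S_up−S_dn) = (87.5466−86.0585)/(120.6000−73.8000) = 0.0318. V = [p*·87.5466 + (1−p*)·86.0585]/1.04 = 83.3539. B = V − Δ·S = 80.4921.
Self-financing check: at every node Δ·S+B equals the discounted successor values.

(0,0): Delta=0.0318 Bond=80.4921
(1,0): Delta=0.7992 Bond=27.0782
(1,1): Delta=-0.6086 Bond=160.9393
(2,0): Delta=4.6161 Bond=-202.8210
(2,1): Delta=-2.3859 Bond=343.1372
(2,2): Delta=0.8745 Bond=-72.2962
V0=83.3539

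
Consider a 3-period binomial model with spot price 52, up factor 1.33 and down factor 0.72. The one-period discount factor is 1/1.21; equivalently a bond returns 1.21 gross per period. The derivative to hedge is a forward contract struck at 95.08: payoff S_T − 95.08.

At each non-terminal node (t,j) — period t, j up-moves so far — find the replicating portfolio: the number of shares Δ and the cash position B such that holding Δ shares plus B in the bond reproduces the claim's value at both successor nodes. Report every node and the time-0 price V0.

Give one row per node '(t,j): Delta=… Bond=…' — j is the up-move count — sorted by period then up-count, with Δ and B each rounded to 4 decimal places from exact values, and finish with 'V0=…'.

(0,0): Delta=1.0000 Bond=-53.6702
(1,0): Delta=1.0000 Bond=-64.9409
(1,1): Delta=1.0000 Bond=-64.9409
(2,0): Delta=1.0000 Bond=-78.5785
(2,1): Delta=1.0000 Bond=-78.5785
(2,2): Delta=1.0000 Bond=-78.5785
V0=-1.6702

The replicating-portfolio and risk-neutral prices coincide; use p* = (1.21−0.72)/(1.33−0.72) = 0.8033 for the latter.
Payoff layer (t=3): V(3,0)=-75.6711, V(3,1)=-59.2275, V(3,2)=-28.8524, V(3,3)=27.2571
  t=2,j=0: stock 26.9568 → up 35.8525 (V=-59.2275), down 19.4089 (V=-75.6711). Price -51.6217; hedge Δ=1.0000, bond B=-78.5785.
  t=2,j=1: stock 49.7952 → up 66.2276 (V=-28.8524), down 35.8525 (V=-59.2275). Price -28.7833; hedge Δ=1.0000, bond B=-78.5785.
  t=2,j=2: stock 91.9828 → up 122.3371 (V=27.2571), down 66.2276 (V=-28.8524). Price 13.4043; hedge Δ=1.0000, bond B=-78.5785.
  t=1,j=0: stock 37.4400 → up 49.7952 (V=-28.7833), down 26.9568 (V=-51.6217). Price -27.5009; hedge Δ=1.0000, bond B=-64.9409.
  t=1,j=1: stock 69.1600 → up 91.9828 (V=13.4043), down 49.7952 (V=-28.7833). Price 4.2191; hedge Δ=1.0000, bond B=-64.9409.
  t=0,j=0: stock 52.0000 → up 69.1600 (V=4.2191), down 37.4400 (V=-27.5009). Price -1.6702; hedge Δ=1.0000, bond B=-53.6702.
Self-financing check: at every node Δ·S+B equals the discounted successor values.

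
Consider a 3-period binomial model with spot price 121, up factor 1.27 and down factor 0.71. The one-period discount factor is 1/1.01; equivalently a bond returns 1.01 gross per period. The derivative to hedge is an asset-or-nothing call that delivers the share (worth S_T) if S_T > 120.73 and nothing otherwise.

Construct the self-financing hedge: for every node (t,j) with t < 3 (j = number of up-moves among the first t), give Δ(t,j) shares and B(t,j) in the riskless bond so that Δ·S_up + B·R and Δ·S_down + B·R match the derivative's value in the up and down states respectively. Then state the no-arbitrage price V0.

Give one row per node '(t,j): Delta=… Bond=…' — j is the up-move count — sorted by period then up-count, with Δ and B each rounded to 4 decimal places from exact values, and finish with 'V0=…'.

(0,0): Delta=1.4510 Bond=-84.8215
(1,0): Delta=1.5277 Bond=-92.2597
(1,1): Delta=1.4138 Bond=-79.9584
(2,0): Delta=0.0000 Bond=0.0000
(2,1): Delta=2.2679 Bond=-173.9403
(2,2): Delta=1.0000 Bond=0.0000
V0=90.7457

Under the risk-neutral measure, an up-move has probability p* = (R−d)/(u−d) = 0.5357 and values discount at R = 1.01.
Terminal payoffs: V(3,0)=0.0000, V(3,1)=0.0000, V(3,2)=138.5642, V(3,3)=247.8543
Node (2,0) S=60.9961: V=(p*·0.0000+(1−p*)·0.0000)/1.01=0.0000; Δ=(0.0000−0.0000)/(77.4650−43.3072)=0.0000; B=V−Δ·S=0.0000
Node (2,1) S=109.1057: V=(p*·138.5642+(1−p*)·0.0000)/1.01=73.4959; Δ=(138.5642−0.0000)/(138.5642−77.4650)=2.2679; B=V−Δ·S=-173.9403
Node (2,2) S=195.1609: V=(p*·247.8543+(1−p*)·138.5642)/1.01=195.1609; Δ=(247.8543−138.5642)/(247.8543−138.5642)=1.0000; B=V−Δ·S=0.0000
Node (1,0) S=85.9100: V=(p*·73.4959+(1−p*)·0.0000)/1.01=38.9830; Δ=(73.4959−0.0000)/(109.1057−60.9961)=1.5277; B=V−Δ·S=-92.2597
Node (1,1) S=153.6700: V=(p*·195.1609+(1−p*)·73.4959)/1.01=137.3006; Δ=(195.1609−73.4959)/(195.1609−109.1057)=1.4138; B=V−Δ·S=-79.9584
Node (0,0) S=121.0000: V=(p*·137.3006+(1−p*)·38.9830)/1.01=90.7457; Δ=(137.3006−38.9830)/(153.6700−85.9100)=1.4510; B=V−Δ·S=-84.8215
Self-financing check: at every node Δ·S+B equals the discounted successor values.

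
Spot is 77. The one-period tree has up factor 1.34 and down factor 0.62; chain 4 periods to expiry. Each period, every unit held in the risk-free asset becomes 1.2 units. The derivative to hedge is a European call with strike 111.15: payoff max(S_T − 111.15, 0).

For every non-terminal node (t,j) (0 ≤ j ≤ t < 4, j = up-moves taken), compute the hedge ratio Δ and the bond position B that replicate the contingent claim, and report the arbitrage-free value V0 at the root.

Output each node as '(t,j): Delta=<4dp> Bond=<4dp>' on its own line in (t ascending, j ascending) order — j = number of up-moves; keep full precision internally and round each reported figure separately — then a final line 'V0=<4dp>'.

Since d<R<u, set p* = (R−d)/(u−d) = 0.8056; price each node as the discounted p*-expectation of its children.
At expiry t=4: V(4,0)=0.0000, V(4,1)=0.0000, V(4,2)=0.0000, V(4,3)=3.7174, V(4,4)=137.1118
Node (3,0) S=18.3513: V=(p*·0.0000+(1−p*)·0.0000)/1.2=0.0000; Δ=(0.0000−0.0000)/(24.5907−11.3778)=0.0000; B=V−Δ·S=0.0000
Node (3,1) S=39.6624: V=(p*·0.0000+(1−p*)·0.0000)/1.2=0.0000; Δ=(0.0000−0.0000)/(53.1476−24.5907)=0.0000; B=V−Δ·S=0.0000
Node (3,2) S=85.7219: V=(p*·3.7174+(1−p*)·0.0000)/1.2=2.4955; Δ=(3.7174−0.0000)/(114.8674−53.1476)=0.0602; B=V−Δ·S=-2.6676
Node (3,3) S=185.2700: V=(p*·137.1118+(1−p*)·3.7174)/1.2=92.6450; Δ=(137.1118−3.7174)/(248.2618−114.8674)=1.0000; B=V−Δ·S=-92.6250
Node (2,0) S=29.5988: V=(p*·0.0000+(1−p*)·0.0000)/1.2=0.0000; Δ=(0.0000−0.0000)/(39.6624−18.3513)=0.0000; B=V−Δ·S=0.0000
Node (2,1) S=63.9716: V=(p*·2.4955+(1−p*)·0.0000)/1.2=1.6752; Δ=(2.4955−0.0000)/(85.7219−39.6624)=0.0542; B=V−Δ·S=-1.7907
Node (2,2) S=138.2612: V=(p*·92.6450+(1−p*)·2.4955)/1.2=62.5966; Δ=(92.6450−2.4955)/(185.2700−85.7219)=0.9056; B=V−Δ·S=-62.6111
Node (1,0) S=47.7400: V=(p*·1.6752+(1−p*)·0.0000)/1.2=1.1246; Δ=(1.6752−0.0000)/(63.9716−29.5988)=0.0487; B=V−Δ·S=-1.2021
Node (1,1) S=103.1800: V=(p*·62.5966+(1−p*)·1.6752)/1.2=42.2923; Δ=(62.5966−1.6752)/(138.2612−63.9716)=0.8201; B=V−Δ·S=-42.3207
Node (0,0) S=77.0000: V=(p*·42.2923+(1−p*)·1.1246)/1.2=28.5729; Δ=(42.2923−1.1246)/(103.1800−47.7400)=0.7426; B=V−Δ·S=-28.6045
Check: Δ(0,0)·S0 + B(0,0) = 28.5729 = V0.

(0,0): Delta=0.7426 Bond=-28.6045
(1,0): Delta=0.0487 Bond=-1.2021
(1,1): Delta=0.8201 Bond=-42.3207
(2,0): Delta=0.0000 Bond=0.0000
(2,1): Delta=0.0542 Bond=-1.7907
(2,2): Delta=0.9056 Bond=-62.6111
(3,0): Delta=0.0000 Bond=0.0000
(3,1): Delta=0.0000 Bond=0.0000
(3,2): Delta=0.0602 Bond=-2.6676
(3,3): Delta=1.0000 Bond=-92.6250
V0=28.5729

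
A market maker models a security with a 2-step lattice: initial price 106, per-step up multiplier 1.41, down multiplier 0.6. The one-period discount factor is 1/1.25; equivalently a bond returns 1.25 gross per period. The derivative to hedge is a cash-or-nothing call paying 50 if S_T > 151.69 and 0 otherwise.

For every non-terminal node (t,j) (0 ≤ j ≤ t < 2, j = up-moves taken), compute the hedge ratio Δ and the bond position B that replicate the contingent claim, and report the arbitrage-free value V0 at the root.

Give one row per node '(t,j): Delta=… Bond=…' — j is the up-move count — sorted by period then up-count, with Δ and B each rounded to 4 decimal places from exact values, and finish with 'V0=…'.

(0,0): Delta=0.3739 Bond=-19.0215
(1,0): Delta=0.0000 Bond=0.0000
(1,1): Delta=0.4130 Bond=-29.6296
V0=20.6066

Since d<R<u, set p* = (R−d)/(u−d) = 0.8025; price each node as the discounted p*-expectation of its children.
Payoff layer (t=2): V(2,0)=0.0000, V(2,1)=0.0000, V(2,2)=50.0000
(1,0): S=63.6000. Δ = (V_up−V_dn)/(S_up−S_dn) = (0.0000−0.0000)/(89.6760−38.1600) = 0.0000. V = [p*·0.0000 + (1−p*)·0.0000]/1.25 = 0.0000. B = V − Δ·S = 0.0000.
(1,1): S=149.4600. Δ = (V_up−V_dn)/(S_up−S_dn) = (50.0000−0.0000)/(210.7386−89.6760) = 0.4130. V = [p*·50.0000 + (1−p*)·0.0000]/1.25 = 32.0988. B = V − Δ·S = -29.6296.
(0,0): S=106.0000. Δ = (V_up−V_dn)/(S_up−S_dn) = (32.0988−0.0000)/(149.4600−63.6000) = 0.3739. V = [p*·32.0988 + (1−p*)·0.0000]/1.25 = 20.6066. B = V − Δ·S = -19.0215.
Root portfolio cost Δ·106+B reproduces V0=20.6066.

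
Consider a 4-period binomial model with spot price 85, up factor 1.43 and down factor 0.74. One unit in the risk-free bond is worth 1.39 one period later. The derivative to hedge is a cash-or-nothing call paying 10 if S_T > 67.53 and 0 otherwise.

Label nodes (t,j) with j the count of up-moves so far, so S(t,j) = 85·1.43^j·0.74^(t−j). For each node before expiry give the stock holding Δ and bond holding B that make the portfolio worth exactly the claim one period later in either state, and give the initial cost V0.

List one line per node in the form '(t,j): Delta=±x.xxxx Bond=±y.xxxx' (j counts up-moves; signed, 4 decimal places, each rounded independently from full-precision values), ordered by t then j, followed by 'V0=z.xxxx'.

(0,0): Delta=0.0006 Bond=2.6256
(1,0): Delta=0.0130 Bond=2.8682
(1,1): Delta=0.0002 Bond=3.6976
(2,0): Delta=0.2110 Bond=-5.2290
(2,1): Delta=0.0067 Bond=4.5539
(2,2): Delta=0.0000 Bond=5.1757
(3,0): Delta=0.0000 Bond=0.0000
(3,1): Delta=0.2177 Bond=-7.7156
(3,2): Delta=0.0000 Bond=7.1942
(3,3): Delta=0.0000 Bond=7.1942
V0=2.6768

Risk-neutral probability p* = (R−d)/(u−d) = (1.39−0.74)/(1.43−0.74) = 0.9420.
Terminal values V(4,·): V(4,0)=0.0000, V(4,1)=0.0000, V(4,2)=10.0000, V(4,3)=10.0000, V(4,4)=10.0000
Node (3,0) S=34.4440: V=(p*·0.0000+(1−p*)·0.0000)/1.39=0.0000; Δ=(0.0000−0.0000)/(49.2550−25.4886)=0.0000; B=V−Δ·S=0.0000
Node (3,1) S=66.5608: V=(p*·10.0000+(1−p*)·0.0000)/1.39=6.7772; Δ=(10.0000−0.0000)/(95.1819−49.2550)=0.2177; B=V−Δ·S=-7.7156
Node (3,2) S=128.6242: V=(p*·10.0000+(1−p*)·10.0000)/1.39=7.1942; Δ=(10.0000−10.0000)/(183.9326−95.1819)=0.0000; B=V−Δ·S=7.1942
Node (3,3) S=248.5576: V=(p*·10.0000+(1−p*)·10.0000)/1.39=7.1942; Δ=(10.0000−10.0000)/(355.4374−183.9326)=0.0000; B=V−Δ·S=7.1942
Node (2,0) S=46.5460: V=(p*·6.7772+(1−p*)·0.0000)/1.39=4.5930; Δ=(6.7772−0.0000)/(66.5608−34.4440)=0.2110; B=V−Δ·S=-5.2290
Node (2,1) S=89.9470: V=(p*·7.1942+(1−p*)·6.7772)/1.39=5.1583; Δ=(7.1942−6.7772)/(128.6242−66.5608)=0.0067; B=V−Δ·S=4.5539
Node (2,2) S=173.8165: V=(p*·7.1942+(1−p*)·7.1942)/1.39=5.1757; Δ=(7.1942−7.1942)/(248.5576−128.6242)=0.0000; B=V−Δ·S=5.1757
Node (1,0) S=62.9000: V=(p*·5.1583+(1−p*)·4.5930)/1.39=3.6874; Δ=(5.1583−4.5930)/(89.9470−46.5460)=0.0130; B=V−Δ·S=2.8682
Node (1,1) S=121.5500: V=(p*·5.1757+(1−p*)·5.1583)/1.39=3.7228; Δ=(5.1757−5.1583)/(173.8165−89.9470)=0.0002; B=V−Δ·S=3.6976
Node (0,0) S=85.0000: V=(p*·3.7228+(1−p*)·3.6874)/1.39=2.6768; Δ=(3.7228−3.6874)/(121.5500−62.9000)=0.0006; B=V−Δ·S=2.6256
Each (Δ,B) replicates both successor values, so the strategy is self-financing and V0 is arbitrage-free.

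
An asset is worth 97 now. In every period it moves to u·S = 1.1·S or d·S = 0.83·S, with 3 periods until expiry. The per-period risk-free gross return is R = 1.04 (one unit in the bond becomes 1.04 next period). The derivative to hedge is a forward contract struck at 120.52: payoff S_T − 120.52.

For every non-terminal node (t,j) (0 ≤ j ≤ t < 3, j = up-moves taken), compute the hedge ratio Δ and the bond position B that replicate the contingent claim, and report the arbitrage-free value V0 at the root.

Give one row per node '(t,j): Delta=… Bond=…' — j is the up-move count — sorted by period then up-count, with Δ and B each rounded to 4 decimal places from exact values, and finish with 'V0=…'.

Since d<R<u, set p* = (R−d)/(u−d) = 0.7778; price each node as the discounted p*-expectation of its children.
Terminal payoffs: V(3,0)=-65.0567, V(3,1)=-47.0144, V(3,2)=-23.1029, V(3,3)=8.5870
(2,0): S=66.8233. Δ = (V_up−V_dn)/(S_up−S_dn) = (-47.0144−-65.0567)/(73.5056−55.4633) = 1.0000. V = [p*·-47.0144 + (1−p*)·-65.0567]/1.04 = -49.0613. B = V − Δ·S = -115.8846.
(2,1): S=88.5610. Δ = (V_up−V_dn)/(S_up−S_dn) = (-23.1029−-47.0144)/(97.4171−73.5056) = 1.0000. V = [p*·-23.1029 + (1−p*)·-47.0144]/1.04 = -27.3236. B = V − Δ·S = -115.8846.
(2,2): S=117.3700. Δ = (V_up−V_dn)/(S_up−S_dn) = (8.5870−-23.1029)/(129.1070−97.4171) = 1.0000. V = [p*·8.5870 + (1−p*)·-23.1029]/1.04 = 1.4854. B = V − Δ·S = -115.8846.
(1,0): S=80.5100. Δ = (V_up−V_dn)/(S_up−S_dn) = (-27.3236−-49.0613)/(88.5610−66.8233) = 1.0000. V = [p*·-27.3236 + (1−p*)·-49.0613]/1.04 = -30.9175. B = V − Δ·S = -111.4275.
(1,1): S=106.7000. Δ = (V_up−V_dn)/(S_up−S_dn) = (1.4854−-27.3236)/(117.3700−88.5610) = 1.0000. V = [p*·1.4854 + (1−p*)·-27.3236]/1.04 = -4.7275. B = V − Δ·S = -111.4275.
(0,0): S=97.0000. Δ = (V_up−V_dn)/(S_up−S_dn) = (-4.7275−-30.9175)/(106.7000−80.5100) = 1.0000. V = [p*·-4.7275 + (1−p*)·-30.9175]/1.04 = -10.1418. B = V − Δ·S = -107.1418.
Self-financing check: at every node Δ·S+B equals the discounted successor values.

(0,0): Delta=1.0000 Bond=-107.1418
(1,0): Delta=1.0000 Bond=-111.4275
(1,1): Delta=1.0000 Bond=-111.4275
(2,0): Delta=1.0000 Bond=-115.8846
(2,1): Delta=1.0000 Bond=-115.8846
(2,2): Delta=1.0000 Bond=-115.8846
V0=-10.1418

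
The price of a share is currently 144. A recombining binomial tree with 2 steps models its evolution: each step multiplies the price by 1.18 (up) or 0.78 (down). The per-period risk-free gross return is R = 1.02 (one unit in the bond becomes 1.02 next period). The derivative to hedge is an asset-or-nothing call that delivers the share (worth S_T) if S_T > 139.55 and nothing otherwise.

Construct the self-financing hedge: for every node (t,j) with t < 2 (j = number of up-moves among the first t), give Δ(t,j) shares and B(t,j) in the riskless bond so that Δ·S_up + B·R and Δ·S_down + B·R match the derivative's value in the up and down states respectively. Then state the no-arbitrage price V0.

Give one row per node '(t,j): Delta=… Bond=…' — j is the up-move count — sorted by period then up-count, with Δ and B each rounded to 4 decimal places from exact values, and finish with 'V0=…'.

The replicating-portfolio and risk-neutral prices coincide; use p* = (1.02−0.78)/(1.18−0.78) = 0.6000 for the latter.
At expiry t=2: V(2,0)=0.0000, V(2,1)=0.0000, V(2,2)=200.5056
(1,0): S=112.3200. Δ = (V_up−V_dn)/(S_up−S_dn) = (0.0000−0.0000)/(132.5376−87.6096) = 0.0000. V = [p*·0.0000 + (1−p*)·0.0000]/1.02 = 0.0000. B = V − Δ·S = 0.0000.
(1,1): S=169.9200. Δ = (V_up−V_dn)/(S_up−S_dn) = (200.5056−0.0000)/(200.5056−132.5376) = 2.9500. V = [p*·200.5056 + (1−p*)·0.0000]/1.02 = 117.9445. B = V − Δ·S = -383.3195.
(0,0): S=144.0000. Δ = (V_up−V_dn)/(S_up−S_dn) = (117.9445−0.0000)/(169.9200−112.3200) = 2.0476. V = [p*·117.9445 + (1−p*)·0.0000]/1.02 = 69.3791. B = V − Δ·S = -225.4821.
Self-financing check: at every node Δ·S+B equals the discounted successor values.

(0,0): Delta=2.0476 Bond=-225.4821
(1,0): Delta=0.0000 Bond=0.0000
(1,1): Delta=2.9500 Bond=-383.3195
V0=69.3791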